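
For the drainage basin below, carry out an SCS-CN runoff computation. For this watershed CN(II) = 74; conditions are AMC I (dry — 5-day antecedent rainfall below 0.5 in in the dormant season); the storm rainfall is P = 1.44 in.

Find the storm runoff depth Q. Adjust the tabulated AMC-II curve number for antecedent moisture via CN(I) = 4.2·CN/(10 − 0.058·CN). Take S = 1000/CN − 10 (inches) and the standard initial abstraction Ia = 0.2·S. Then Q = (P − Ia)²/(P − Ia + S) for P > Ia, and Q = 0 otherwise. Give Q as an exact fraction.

Q = 0 in ≈ 0.000 in

CN(I) from CN(II)=74: (4.2·74)/(10 − 0.058·74) = 77700/1427 ≈ 54.450
S = 1000/(77700/1427) − 10 = 6500/777 in ≈ 8.366 in
Ia = 0.2·(6500/777) = 1300/777 in ≈ 1.673 in
P = 1.440 ≤ Ia = 1.673 in: entire storm abstracted, Q = 0.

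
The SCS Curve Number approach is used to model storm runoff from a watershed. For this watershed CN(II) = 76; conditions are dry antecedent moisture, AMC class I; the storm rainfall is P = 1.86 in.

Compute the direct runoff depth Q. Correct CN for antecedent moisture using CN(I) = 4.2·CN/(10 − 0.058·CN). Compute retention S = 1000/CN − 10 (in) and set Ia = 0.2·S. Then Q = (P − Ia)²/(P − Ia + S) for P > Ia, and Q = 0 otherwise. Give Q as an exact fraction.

Dry (AMC I): CN(I) = 4.2·76/(10 − 0.058·76) = (1596/5)/(699/125) = 13300/233 ≈ 57.082
S = 1000/(13300/233) − 10 = 1000/133 in ≈ 7.519 in
Ia = 0.2·(1000/133) = 200/133 in ≈ 1.504 in
Since P=1.860 > Ia=1.504: effective rainfall P−Ia = 2369/6650 in
Q: (2369/6650)² ÷ (52369/6650) = 5612161/348253850 in (≈ 0.016 in)

Q = 5612161/348253850 in ≈ 0.016 in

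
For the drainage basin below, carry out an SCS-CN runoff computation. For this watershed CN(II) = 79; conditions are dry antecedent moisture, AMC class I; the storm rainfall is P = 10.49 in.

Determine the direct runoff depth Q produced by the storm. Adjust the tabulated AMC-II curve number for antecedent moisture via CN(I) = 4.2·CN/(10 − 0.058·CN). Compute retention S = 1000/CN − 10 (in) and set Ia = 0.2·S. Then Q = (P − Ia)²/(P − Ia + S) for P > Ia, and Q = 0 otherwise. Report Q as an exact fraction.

Dry (AMC I): CN(I) = 4.2·79/(10 − 0.058·79) = (1659/5)/(2709/500) = 7900/129 ≈ 61.240
S = 1000/(7900/129) − 10 = 500/79 in ≈ 6.329 in
Initial abstraction Ia = S/5 = (500/79)/5 = 100/79 ≈ 1.266 in
Since P=10.490 > Ia=1.266: effective rainfall P−Ia = 72871/7900 in
Runoff Q = (P−Ia)²/(P−Ia+S) = (9.224)²/(9.224+6.329) = 5310182641/970680900 ≈ 5.471 in

Q = 5310182641/970680900 in ≈ 5.471 in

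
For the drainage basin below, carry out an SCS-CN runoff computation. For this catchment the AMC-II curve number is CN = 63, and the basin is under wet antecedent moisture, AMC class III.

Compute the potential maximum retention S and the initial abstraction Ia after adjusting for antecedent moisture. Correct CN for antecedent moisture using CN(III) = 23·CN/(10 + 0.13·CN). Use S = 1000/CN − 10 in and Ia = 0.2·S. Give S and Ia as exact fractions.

Wet (AMC III): CN(III) = 23·63/(10 + 0.13·63) = 1449/(1819/100) = 144900/1819 ≈ 79.659
S = 1000/(144900/1819) − 10 = 3700/1449 in ≈ 2.553 in
Ia = 0.2S: 0.2·2.553 = 0.511 in (exactly 740/1449)

S = 3700/1449 in ≈ 2.553 in; Ia = 740/1449 in ≈ 0.511 in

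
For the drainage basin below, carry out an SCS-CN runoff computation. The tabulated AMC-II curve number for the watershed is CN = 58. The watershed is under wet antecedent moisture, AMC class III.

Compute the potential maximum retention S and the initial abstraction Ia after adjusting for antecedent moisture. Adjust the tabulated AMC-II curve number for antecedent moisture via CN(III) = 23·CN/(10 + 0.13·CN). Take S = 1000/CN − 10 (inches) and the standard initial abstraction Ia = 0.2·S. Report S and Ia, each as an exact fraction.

S = 2100/667 in ≈ 3.148 in; Ia = 420/667 in ≈ 0.630 in

Wet (AMC III): CN(III) = 23·58/(10 + 0.13·58) = 1334/(877/50) = 66700/877 ≈ 76.055
Retention S: 1000/CN − 10 with CN=76.055 → S = 2100/667 ≈ 3.148 in
Ia = 0.2S: 0.2·3.148 = 0.630 in (exactly 420/667)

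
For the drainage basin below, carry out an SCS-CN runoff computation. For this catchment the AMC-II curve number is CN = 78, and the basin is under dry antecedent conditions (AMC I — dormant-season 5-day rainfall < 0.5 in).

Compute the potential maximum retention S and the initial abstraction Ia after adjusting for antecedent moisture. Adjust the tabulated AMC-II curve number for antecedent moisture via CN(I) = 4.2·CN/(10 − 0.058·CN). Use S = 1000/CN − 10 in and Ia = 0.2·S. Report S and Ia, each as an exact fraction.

S = 5500/819 in ≈ 6.716 in; Ia = 1100/819 in ≈ 1.343 in

CN(I) from CN(II)=78: (4.2·78)/(10 − 0.058·78) = 81900/1369 ≈ 59.825
Max retention: S = 1000/(81900/1369) − 10 = 5500/819 in (≈ 6.716 in)
Ia = 0.2S: 0.2·6.716 = 1.343 in (exactly 1100/819)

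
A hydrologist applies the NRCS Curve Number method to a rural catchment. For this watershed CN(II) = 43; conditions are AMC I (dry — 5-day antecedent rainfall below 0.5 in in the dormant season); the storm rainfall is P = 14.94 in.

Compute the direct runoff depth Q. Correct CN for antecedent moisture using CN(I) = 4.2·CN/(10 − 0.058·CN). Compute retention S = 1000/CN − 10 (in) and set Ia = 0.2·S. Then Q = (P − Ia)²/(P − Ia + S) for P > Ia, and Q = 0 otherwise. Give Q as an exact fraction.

Q = 16860243409/9102947350 in ≈ 1.852 in

Adjust CN=43 to AMC I: 4.2·43/(10 − 0.058·43) → (903/5) ÷ (3753/500) = 30100/1251 ≈ 24.061
S = 1000/(30100/1251) − 10 = 9500/301 in ≈ 31.561 in
Ia = 0.2·(9500/301) = 1900/301 in ≈ 6.312 in
Excess rainfall: 14.940 − 6.312 = 8.628 in; P > Ia so Q > 0
Q: (129847/15050)² ÷ (604847/15050) = 16860243409/9102947350 in (≈ 1.852 in)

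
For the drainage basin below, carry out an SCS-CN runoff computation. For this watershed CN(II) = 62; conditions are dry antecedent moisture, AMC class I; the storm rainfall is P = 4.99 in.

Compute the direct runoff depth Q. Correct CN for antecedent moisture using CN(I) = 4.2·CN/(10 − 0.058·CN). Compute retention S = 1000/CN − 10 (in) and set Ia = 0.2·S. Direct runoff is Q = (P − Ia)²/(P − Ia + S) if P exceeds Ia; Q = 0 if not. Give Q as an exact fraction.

Q = 18184252801/70623669900 in ≈ 0.257 in

Adjust CN=62 to AMC I: 4.2·62/(10 − 0.058·62) → (1302/5) ÷ (1601/250) = 65100/1601 ≈ 40.662
S = 1000/(65100/1601) − 10 = 9500/651 in ≈ 14.593 in
Ia = 0.2·(9500/651) = 1900/651 in ≈ 2.919 in
Excess rainfall: 4.990 − 2.919 = 2.071 in; P > Ia so Q > 0
Q = (134849/65100)²/((134849/65100) + 9500/651) = (18184252801/4238010000)/(1084849/65100) = 18184252801/70623669900 in ≈ 0.257 in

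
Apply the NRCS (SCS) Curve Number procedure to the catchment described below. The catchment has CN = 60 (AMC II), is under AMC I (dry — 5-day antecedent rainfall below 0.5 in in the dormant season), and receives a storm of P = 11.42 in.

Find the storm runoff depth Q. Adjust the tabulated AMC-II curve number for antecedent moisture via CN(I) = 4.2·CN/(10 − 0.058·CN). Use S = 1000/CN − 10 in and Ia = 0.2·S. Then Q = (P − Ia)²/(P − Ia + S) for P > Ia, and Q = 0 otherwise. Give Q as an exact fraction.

Adjust CN=60 to AMC I: 4.2·60/(10 − 0.058·60) → 252 ÷ (163/25) = 6300/163 ≈ 38.650
Retention S: 1000/CN − 10 with CN=38.650 → S = 1000/63 ≈ 15.873 in
Ia = 0.2S: 0.2·15.873 = 3.175 in (exactly 200/63)
Excess rainfall: 11.420 − 3.175 = 8.245 in; P > Ia so Q > 0
Runoff Q = (P−Ia)²/(P−Ia+S) = (8.245)²/(8.245+15.873) = 674596729/239314950 ≈ 2.819 in

Q = 674596729/239314950 in ≈ 2.819 in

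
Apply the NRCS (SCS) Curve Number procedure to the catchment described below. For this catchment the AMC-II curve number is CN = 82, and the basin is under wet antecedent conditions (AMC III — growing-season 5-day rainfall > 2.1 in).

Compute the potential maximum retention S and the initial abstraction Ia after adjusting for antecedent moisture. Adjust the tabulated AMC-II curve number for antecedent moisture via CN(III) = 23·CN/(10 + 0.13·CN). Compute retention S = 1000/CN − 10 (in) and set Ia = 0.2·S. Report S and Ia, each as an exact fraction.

Wet (AMC III): CN(III) = 23·82/(10 + 0.13·82) = 1886/(1033/50) = 94300/1033 ≈ 91.288
Retention S: 1000/CN − 10 with CN=91.288 → S = 900/943 ≈ 0.954 in
Ia = 0.2·(900/943) = 180/943 in ≈ 0.191 in

S = 900/943 in ≈ 0.954 in; Ia = 180/943 in ≈ 0.191 in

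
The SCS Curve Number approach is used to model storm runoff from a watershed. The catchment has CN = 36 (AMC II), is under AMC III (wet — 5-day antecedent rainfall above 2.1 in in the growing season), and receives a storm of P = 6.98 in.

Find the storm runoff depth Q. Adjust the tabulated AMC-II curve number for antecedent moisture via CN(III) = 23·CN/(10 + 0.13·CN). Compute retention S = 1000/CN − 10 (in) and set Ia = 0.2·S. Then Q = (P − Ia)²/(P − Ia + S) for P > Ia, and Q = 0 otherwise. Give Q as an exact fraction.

Q = 3163275049/1410115050 in ≈ 2.243 in

Adjust CN=36 to AMC III: 23·36/(10 + 0.13·36) → 828 ÷ (367/25) = 20700/367 ≈ 56.403
Max retention: S = 1000/(20700/367) − 10 = 1600/207 in (≈ 7.729 in)
Initial abstraction Ia = S/5 = (1600/207)/5 = 320/207 ≈ 1.546 in
P − Ia = 6.980 − 1.546 = 56243/10350 ≈ 5.434 in (> 0, runoff occurs)
Q = (56243/10350)²/((56243/10350) + 1600/207) = (3163275049/107122500)/(136243/10350) = 3163275049/1410115050 in ≈ 2.243 in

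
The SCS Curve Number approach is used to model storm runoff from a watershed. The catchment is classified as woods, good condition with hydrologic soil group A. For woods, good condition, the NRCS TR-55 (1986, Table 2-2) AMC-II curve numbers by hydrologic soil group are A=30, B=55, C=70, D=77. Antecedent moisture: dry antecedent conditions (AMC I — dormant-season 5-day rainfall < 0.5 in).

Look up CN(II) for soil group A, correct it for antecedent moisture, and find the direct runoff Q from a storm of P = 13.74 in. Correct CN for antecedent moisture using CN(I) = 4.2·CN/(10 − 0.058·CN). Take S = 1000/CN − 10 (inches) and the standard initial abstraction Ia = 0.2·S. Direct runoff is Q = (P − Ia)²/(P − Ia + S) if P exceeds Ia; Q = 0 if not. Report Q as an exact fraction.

NRCS table: woods, good condition, soil group A → CN(II) = 30
CN(I) from CN(II)=30: (4.2·30)/(10 − 0.058·30) = 900/59 ≈ 15.254
S = 1000/(900/59) − 10 = 500/9 in ≈ 55.556 in
Ia = 0.2·(500/9) = 100/9 in ≈ 11.111 in
Excess rainfall: 13.740 − 11.111 = 2.629 in; P > Ia so Q > 0
Runoff Q = (P−Ia)²/(P−Ia+S) = (2.629)²/(2.629+55.556) = 1399489/11782350 ≈ 0.119 in

Q = 1399489/11782350 in ≈ 0.119 in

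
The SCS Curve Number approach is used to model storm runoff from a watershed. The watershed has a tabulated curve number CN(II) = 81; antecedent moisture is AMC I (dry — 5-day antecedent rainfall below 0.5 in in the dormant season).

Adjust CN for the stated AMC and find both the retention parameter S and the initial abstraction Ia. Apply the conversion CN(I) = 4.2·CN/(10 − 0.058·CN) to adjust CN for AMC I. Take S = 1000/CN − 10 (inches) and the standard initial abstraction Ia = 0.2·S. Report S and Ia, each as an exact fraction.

CN(I) from CN(II)=81: (4.2·81)/(10 − 0.058·81) = 170100/2651 ≈ 64.164
Retention S: 1000/CN − 10 with CN=64.164 → S = 9500/1701 ≈ 5.585 in
Initial abstraction Ia = S/5 = (9500/1701)/5 = 1900/1701 ≈ 1.117 in

S = 9500/1701 in ≈ 5.585 in; Ia = 1900/1701 in ≈ 1.117 in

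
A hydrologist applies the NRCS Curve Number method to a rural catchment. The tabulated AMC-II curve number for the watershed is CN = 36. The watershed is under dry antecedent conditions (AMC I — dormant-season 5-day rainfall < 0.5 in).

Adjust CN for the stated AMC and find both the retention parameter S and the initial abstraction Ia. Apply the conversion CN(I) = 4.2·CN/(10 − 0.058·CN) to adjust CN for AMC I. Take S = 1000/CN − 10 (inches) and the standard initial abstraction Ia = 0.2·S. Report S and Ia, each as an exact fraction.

S = 8000/189 in ≈ 42.328 in; Ia = 1600/189 in ≈ 8.466 in

Dry (AMC I): CN(I) = 4.2·36/(10 − 0.058·36) = (756/5)/(989/125) = 18900/989 ≈ 19.110
Retention S: 1000/CN − 10 with CN=19.110 → S = 8000/189 ≈ 42.328 in
Initial abstraction Ia = S/5 = (8000/189)/5 = 1600/189 ≈ 8.466 in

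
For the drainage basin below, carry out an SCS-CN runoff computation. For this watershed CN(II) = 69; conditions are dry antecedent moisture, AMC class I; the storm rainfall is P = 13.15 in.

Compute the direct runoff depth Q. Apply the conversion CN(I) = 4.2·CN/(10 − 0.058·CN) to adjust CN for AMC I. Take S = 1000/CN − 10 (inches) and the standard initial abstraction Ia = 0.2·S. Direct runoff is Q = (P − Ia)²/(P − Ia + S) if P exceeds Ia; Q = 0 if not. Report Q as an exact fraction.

Adjust CN=69 to AMC I: 4.2·69/(10 − 0.058·69) → (1449/5) ÷ (2999/500) = 144900/2999 ≈ 48.316
Retention S: 1000/CN − 10 with CN=48.316 → S = 15500/1449 ≈ 10.697 in
Initial abstraction Ia = S/5 = (15500/1449)/5 = 3100/1449 ≈ 2.139 in
Excess rainfall: 13.150 − 2.139 = 11.011 in; P > Ia so Q > 0
Q: (319087/28980)² ÷ (629087/28980) = 101816513569/18230941260 in (≈ 5.585 in)

Q = 101816513569/18230941260 in ≈ 5.585 in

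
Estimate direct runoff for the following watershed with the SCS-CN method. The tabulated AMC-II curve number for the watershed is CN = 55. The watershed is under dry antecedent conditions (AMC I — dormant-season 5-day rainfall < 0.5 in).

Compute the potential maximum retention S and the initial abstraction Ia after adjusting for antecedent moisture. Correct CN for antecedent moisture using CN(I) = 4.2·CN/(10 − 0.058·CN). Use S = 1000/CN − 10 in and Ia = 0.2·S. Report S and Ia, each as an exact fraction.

S = 1500/77 in ≈ 19.481 in; Ia = 300/77 in ≈ 3.896 in

Dry (AMC I): CN(I) = 4.2·55/(10 − 0.058·55) = 231/(681/100) = 7700/227 ≈ 33.921
Retention S: 1000/CN − 10 with CN=33.921 → S = 1500/77 ≈ 19.481 in
Initial abstraction Ia = S/5 = (1500/77)/5 = 300/77 ≈ 3.896 in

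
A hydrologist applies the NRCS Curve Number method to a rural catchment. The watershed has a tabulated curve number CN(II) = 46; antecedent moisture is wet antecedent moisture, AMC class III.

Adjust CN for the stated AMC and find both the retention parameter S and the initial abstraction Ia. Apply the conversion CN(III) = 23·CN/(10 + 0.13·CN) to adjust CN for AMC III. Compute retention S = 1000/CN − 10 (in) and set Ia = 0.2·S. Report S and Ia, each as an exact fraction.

CN(III) from CN(II)=46: (23·46)/(10 + 0.13·46) = 52900/799 ≈ 66.208
Retention S: 1000/CN − 10 with CN=66.208 → S = 2700/529 ≈ 5.104 in
Initial abstraction Ia = S/5 = (2700/529)/5 = 540/529 ≈ 1.021 in

S = 2700/529 in ≈ 5.104 in; Ia = 540/529 in ≈ 1.021 in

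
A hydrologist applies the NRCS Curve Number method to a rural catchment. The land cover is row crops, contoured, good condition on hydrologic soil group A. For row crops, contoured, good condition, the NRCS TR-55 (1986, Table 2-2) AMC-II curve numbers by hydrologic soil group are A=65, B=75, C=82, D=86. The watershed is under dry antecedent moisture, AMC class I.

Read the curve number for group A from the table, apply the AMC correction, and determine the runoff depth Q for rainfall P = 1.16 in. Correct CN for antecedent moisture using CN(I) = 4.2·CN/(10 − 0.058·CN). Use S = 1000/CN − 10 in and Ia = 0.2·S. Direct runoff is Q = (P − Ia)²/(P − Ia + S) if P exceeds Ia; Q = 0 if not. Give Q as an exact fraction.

NRCS table: row crops, contoured, good condition, soil group A → CN(II) = 65
Dry (AMC I): CN(I) = 4.2·65/(10 − 0.058·65) = 273/(623/100) = 3900/89 ≈ 43.820
S = 1000/(3900/89) − 10 = 500/39 in ≈ 12.821 in
Initial abstraction Ia = S/5 = (500/39)/5 = 100/39 ≈ 2.564 in
P = 1.160 ≤ Ia = 2.564 in: entire storm abstracted, Q = 0.

Q = 0 in ≈ 0.000 in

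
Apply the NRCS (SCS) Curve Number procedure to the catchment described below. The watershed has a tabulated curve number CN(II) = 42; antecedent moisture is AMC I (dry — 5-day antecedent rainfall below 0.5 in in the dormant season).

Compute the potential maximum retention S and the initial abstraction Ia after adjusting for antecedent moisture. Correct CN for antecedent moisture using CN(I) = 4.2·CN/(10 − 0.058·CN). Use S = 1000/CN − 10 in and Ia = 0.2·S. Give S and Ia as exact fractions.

S = 14500/441 in ≈ 32.880 in; Ia = 2900/441 in ≈ 6.576 in

Dry (AMC I): CN(I) = 4.2·42/(10 − 0.058·42) = (882/5)/(1891/250) = 44100/1891 ≈ 23.321
Max retention: S = 1000/(44100/1891) − 10 = 14500/441 in (≈ 32.880 in)
Initial abstraction Ia = S/5 = (14500/441)/5 = 2900/441 ≈ 6.576 in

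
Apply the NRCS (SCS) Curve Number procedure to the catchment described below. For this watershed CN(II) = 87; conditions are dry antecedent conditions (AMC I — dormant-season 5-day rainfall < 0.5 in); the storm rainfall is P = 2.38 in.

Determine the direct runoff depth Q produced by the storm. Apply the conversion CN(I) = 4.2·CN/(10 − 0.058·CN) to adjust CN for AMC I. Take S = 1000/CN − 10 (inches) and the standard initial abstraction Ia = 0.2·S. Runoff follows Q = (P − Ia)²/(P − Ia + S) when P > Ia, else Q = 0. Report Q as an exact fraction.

Q = 23229722569/43611677550 in ≈ 0.533 in

CN(I) from CN(II)=87: (4.2·87)/(10 − 0.058·87) = 182700/2477 ≈ 73.759
Max retention: S = 1000/(182700/2477) − 10 = 6500/1827 in (≈ 3.558 in)
Initial abstraction Ia = S/5 = (6500/1827)/5 = 1300/1827 ≈ 0.712 in
Since P=2.380 > Ia=0.712: effective rainfall P−Ia = 152413/91350 in
Q = (152413/91350)²/((152413/91350) + 6500/1827) = (23229722569/8344822500)/(477413/91350) = 23229722569/43611677550 in ≈ 0.533 in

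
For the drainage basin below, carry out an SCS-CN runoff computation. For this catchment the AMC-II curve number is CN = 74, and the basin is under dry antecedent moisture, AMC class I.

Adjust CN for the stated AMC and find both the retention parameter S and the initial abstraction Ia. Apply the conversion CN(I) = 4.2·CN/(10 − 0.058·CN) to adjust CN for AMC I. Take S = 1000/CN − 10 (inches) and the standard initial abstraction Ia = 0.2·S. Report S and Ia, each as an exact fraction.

CN(I) from CN(II)=74: (4.2·74)/(10 − 0.058·74) = 77700/1427 ≈ 54.450
Retention S: 1000/CN − 10 with CN=54.450 → S = 6500/777 ≈ 8.366 in
Ia = 0.2·(6500/777) = 1300/777 in ≈ 1.673 in

S = 6500/777 in ≈ 8.366 in; Ia = 1300/777 in ≈ 1.673 in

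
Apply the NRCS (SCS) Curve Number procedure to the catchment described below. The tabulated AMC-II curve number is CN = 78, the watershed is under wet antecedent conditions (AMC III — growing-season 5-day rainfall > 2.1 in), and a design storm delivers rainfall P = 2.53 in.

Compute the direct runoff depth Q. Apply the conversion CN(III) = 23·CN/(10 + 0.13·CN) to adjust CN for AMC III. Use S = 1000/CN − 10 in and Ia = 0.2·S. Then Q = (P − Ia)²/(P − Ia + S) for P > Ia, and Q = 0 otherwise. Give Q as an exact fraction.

Q = 3818255771/2568200700 in ≈ 1.487 in

Adjust CN=78 to AMC III: 23·78/(10 + 0.13·78) → 1794 ÷ (1007/50) = 89700/1007 ≈ 89.076
Max retention: S = 1000/(89700/1007) − 10 = 1100/897 in (≈ 1.226 in)
Initial abstraction Ia = S/5 = (1100/897)/5 = 220/897 ≈ 0.245 in
Since P=2.530 > Ia=0.245: effective rainfall P−Ia = 204941/89700 in
Runoff Q = (P−Ia)²/(P−Ia+S) = (2.285)²/(2.285+1.226) = 3818255771/2568200700 ≈ 1.487 in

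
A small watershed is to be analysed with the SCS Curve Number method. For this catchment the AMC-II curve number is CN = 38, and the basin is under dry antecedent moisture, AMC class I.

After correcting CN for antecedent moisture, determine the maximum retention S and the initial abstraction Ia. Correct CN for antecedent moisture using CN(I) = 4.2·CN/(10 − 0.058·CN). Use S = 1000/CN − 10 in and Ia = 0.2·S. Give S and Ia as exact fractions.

S = 15500/399 in ≈ 38.847 in; Ia = 3100/399 in ≈ 7.769 in

Dry (AMC I): CN(I) = 4.2·38/(10 − 0.058·38) = (798/5)/(1949/250) = 39900/1949 ≈ 20.472
Max retention: S = 1000/(39900/1949) − 10 = 15500/399 in (≈ 38.847 in)
Initial abstraction Ia = S/5 = (15500/399)/5 = 3100/399 ≈ 7.769 in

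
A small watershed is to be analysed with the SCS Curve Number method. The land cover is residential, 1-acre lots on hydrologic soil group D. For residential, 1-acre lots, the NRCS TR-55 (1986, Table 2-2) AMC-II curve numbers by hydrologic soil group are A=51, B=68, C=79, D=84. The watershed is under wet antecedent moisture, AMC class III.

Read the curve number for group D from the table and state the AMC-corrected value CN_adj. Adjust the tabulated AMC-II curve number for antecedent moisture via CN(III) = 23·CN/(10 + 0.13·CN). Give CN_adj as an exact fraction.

CN_adj = 48300/523 ≈ 92.352

NRCS table: residential, 1-acre lots, soil group D → CN(II) = 84
CN(III) from CN(II)=84: (23·84)/(10 + 0.13·84) = 48300/523 ≈ 92.352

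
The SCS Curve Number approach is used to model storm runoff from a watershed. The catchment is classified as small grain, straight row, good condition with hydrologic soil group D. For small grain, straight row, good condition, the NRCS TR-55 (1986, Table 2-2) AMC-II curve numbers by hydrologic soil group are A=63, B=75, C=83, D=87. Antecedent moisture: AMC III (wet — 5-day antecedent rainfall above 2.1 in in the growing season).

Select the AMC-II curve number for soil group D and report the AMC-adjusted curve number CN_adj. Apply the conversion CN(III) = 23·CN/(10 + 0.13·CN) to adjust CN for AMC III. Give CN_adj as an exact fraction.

NRCS table: small grain, straight row, good condition, soil group D → CN(II) = 87
Adjust CN=87 to AMC III: 23·87/(10 + 0.13·87) → 2001 ÷ (2131/100) = 200100/2131 ≈ 93.900

CN_adj = 200100/2131 ≈ 93.900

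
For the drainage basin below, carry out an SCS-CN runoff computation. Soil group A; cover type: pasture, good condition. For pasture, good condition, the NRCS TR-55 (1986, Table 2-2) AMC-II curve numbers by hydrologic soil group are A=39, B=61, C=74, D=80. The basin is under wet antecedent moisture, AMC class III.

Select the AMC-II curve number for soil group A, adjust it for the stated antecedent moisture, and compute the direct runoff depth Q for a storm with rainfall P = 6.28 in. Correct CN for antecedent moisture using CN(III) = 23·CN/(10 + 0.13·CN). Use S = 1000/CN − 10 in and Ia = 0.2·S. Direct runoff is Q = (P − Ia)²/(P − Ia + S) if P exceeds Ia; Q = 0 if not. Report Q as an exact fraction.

Q = 12172488241/5893940325 in ≈ 2.065 in

NRCS table: pasture, good condition, soil group A → CN(II) = 39
Adjust CN=39 to AMC III: 23·39/(10 + 0.13·39) → 897 ÷ (1507/100) = 89700/1507 ≈ 59.522
Retention S: 1000/CN − 10 with CN=59.522 → S = 6100/897 ≈ 6.800 in
Ia = 0.2S: 0.2·6.800 = 1.360 in (exactly 1220/897)
Excess rainfall: 6.280 − 1.360 = 4.920 in; P > Ia so Q > 0
Q: (110329/22425)² ÷ (262829/22425) = 12172488241/5893940325 in (≈ 2.065 in)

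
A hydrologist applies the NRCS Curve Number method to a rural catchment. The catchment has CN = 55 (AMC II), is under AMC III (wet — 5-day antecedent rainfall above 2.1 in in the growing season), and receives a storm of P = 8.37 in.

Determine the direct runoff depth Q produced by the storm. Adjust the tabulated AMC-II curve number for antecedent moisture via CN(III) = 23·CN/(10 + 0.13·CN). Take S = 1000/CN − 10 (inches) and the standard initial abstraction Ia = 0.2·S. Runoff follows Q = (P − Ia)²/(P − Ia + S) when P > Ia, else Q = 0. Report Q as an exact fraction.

Q = 4171480569/797683700 in ≈ 5.229 in

Wet (AMC III): CN(III) = 23·55/(10 + 0.13·55) = 1265/(343/20) = 25300/343 ≈ 73.761
Max retention: S = 1000/(25300/343) − 10 = 900/253 in (≈ 3.557 in)
Initial abstraction Ia = S/5 = (900/253)/5 = 180/253 ≈ 0.711 in
Excess rainfall: 8.370 − 0.711 = 7.659 in; P > Ia so Q > 0
Runoff Q = (P−Ia)²/(P−Ia+S) = (7.659)²/(7.659+3.557) = 4171480569/797683700 ≈ 5.229 in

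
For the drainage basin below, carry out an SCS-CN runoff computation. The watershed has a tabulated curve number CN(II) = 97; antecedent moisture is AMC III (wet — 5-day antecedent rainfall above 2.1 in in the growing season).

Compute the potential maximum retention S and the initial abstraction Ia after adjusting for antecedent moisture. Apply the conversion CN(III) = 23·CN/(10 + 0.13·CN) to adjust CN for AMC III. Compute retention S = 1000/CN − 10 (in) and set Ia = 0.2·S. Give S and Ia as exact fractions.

CN(III) from CN(II)=97: (23·97)/(10 + 0.13·97) = 223100/2261 ≈ 98.673
Retention S: 1000/CN − 10 with CN=98.673 → S = 300/2231 ≈ 0.134 in
Ia = 0.2·(300/2231) = 60/2231 in ≈ 0.027 in

S = 300/2231 in ≈ 0.134 in; Ia = 60/2231 in ≈ 0.027 in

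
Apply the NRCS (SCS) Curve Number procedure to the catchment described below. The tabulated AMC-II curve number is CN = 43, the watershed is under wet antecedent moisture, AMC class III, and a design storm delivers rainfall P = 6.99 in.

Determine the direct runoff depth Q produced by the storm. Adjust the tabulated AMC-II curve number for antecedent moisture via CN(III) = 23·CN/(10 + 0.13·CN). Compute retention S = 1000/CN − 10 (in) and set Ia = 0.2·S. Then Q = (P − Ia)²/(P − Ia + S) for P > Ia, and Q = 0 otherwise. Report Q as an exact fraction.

CN(III) from CN(II)=43: (23·43)/(10 + 0.13·43) = 98900/1559 ≈ 63.438
Retention S: 1000/CN − 10 with CN=63.438 → S = 5700/989 ≈ 5.763 in
Initial abstraction Ia = S/5 = (5700/989)/5 = 1140/989 ≈ 1.153 in
Excess rainfall: 6.990 − 1.153 = 5.837 in; P > Ia so Q > 0
Runoff Q = (P−Ia)²/(P−Ia+S) = (5.837)²/(5.837+5.763) = 37031998969/12607673100 ≈ 2.937 in

Q = 37031998969/12607673100 in ≈ 2.937 in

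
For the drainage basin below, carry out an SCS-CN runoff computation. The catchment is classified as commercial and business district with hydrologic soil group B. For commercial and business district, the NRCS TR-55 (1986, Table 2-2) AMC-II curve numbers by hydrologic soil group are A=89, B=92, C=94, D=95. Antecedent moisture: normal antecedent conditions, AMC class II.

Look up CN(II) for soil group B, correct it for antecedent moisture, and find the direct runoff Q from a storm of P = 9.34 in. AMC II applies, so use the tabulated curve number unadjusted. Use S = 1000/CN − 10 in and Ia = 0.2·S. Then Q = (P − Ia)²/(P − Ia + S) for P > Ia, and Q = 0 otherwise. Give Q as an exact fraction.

NRCS table: commercial and business district, soil group B → CN(II) = 92
AMC II — tabulated CN = 92 applies directly.
S = 1000/92 − 10 = 20/23 in ≈ 0.870 in
Initial abstraction Ia = S/5 = (20/23)/5 = 4/23 ≈ 0.174 in
Excess rainfall: 9.340 − 0.174 = 9.166 in; P > Ia so Q > 0
Q = (10541/1150)²/((10541/1150) + 20/23) = (111112681/1322500)/(11541/1150) = 111112681/13272150 in ≈ 8.372 in

Q = 111112681/13272150 in ≈ 8.372 in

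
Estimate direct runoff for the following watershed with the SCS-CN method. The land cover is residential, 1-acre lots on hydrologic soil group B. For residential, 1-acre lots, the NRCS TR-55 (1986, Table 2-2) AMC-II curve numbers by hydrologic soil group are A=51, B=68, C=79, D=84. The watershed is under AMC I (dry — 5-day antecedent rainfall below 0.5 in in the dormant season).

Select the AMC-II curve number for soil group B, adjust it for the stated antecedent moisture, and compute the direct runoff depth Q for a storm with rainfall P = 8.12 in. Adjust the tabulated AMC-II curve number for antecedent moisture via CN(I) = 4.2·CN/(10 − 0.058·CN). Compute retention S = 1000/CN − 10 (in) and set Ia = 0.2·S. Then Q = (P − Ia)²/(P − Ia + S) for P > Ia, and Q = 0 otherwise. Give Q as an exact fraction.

Q = 2753205841/1360803675 in ≈ 2.023 in

NRCS table: residential, 1-acre lots, soil group B → CN(II) = 68
Dry (AMC I): CN(I) = 4.2·68/(10 − 0.058·68) = (1428/5)/(757/125) = 35700/757 ≈ 47.160
Retention S: 1000/CN − 10 with CN=47.160 → S = 4000/357 ≈ 11.204 in
Ia = 0.2S: 0.2·11.204 = 2.241 in (exactly 800/357)
P − Ia = 8.120 − 2.241 = 52471/8925 ≈ 5.879 in (> 0, runoff occurs)
Q: (52471/8925)² ÷ (152471/8925) = 2753205841/1360803675 in (≈ 2.023 in)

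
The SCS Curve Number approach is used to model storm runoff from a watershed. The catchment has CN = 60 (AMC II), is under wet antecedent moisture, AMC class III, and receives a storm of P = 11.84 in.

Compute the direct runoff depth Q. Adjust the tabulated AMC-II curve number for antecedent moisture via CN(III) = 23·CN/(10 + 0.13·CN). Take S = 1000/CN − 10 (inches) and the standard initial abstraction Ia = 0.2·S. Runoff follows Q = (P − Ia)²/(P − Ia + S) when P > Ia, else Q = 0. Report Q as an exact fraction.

Q = 47161472/5266425 in ≈ 8.955 in

CN(III) from CN(II)=60: (23·60)/(10 + 0.13·60) = 6900/89 ≈ 77.528
Retention S: 1000/CN − 10 with CN=77.528 → S = 200/69 ≈ 2.899 in
Ia = 0.2S: 0.2·2.899 = 0.580 in (exactly 40/69)
P − Ia = 11.840 − 0.580 = 19424/1725 ≈ 11.260 in (> 0, runoff occurs)
Q = (19424/1725)²/((19424/1725) + 200/69) = (377291776/2975625)/(24424/1725) = 47161472/5266425 in ≈ 8.955 in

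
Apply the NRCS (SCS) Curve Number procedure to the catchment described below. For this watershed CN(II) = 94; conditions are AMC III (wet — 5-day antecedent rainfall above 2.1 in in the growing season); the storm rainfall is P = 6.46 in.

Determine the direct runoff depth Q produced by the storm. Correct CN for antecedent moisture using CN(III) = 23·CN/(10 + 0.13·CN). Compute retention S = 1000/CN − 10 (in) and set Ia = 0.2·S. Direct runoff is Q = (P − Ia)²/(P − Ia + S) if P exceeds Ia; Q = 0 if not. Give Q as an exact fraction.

Q = 119828822569/19520860150 in ≈ 6.139 in

Wet (AMC III): CN(III) = 23·94/(10 + 0.13·94) = 2162/(1111/50) = 108100/1111 ≈ 97.300
Max retention: S = 1000/(108100/1111) − 10 = 300/1081 in (≈ 0.278 in)
Ia = 0.2·(300/1081) = 60/1081 in ≈ 0.056 in
Since P=6.460 > Ia=0.056: effective rainfall P−Ia = 346163/54050 in
Q: (346163/54050)² ÷ (361163/54050) = 119828822569/19520860150 in (≈ 6.139 in)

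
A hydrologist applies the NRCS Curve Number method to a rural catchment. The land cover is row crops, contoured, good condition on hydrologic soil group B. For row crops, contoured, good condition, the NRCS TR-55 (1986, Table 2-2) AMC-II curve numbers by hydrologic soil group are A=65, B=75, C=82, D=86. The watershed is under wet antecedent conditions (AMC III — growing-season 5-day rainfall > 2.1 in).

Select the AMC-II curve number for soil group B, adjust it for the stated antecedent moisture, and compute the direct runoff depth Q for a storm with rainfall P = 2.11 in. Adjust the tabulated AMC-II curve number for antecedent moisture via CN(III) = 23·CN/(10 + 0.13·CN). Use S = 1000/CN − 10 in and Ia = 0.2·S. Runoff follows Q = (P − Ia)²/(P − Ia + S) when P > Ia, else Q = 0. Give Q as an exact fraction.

NRCS table: row crops, contoured, good condition, soil group B → CN(II) = 75
Adjust CN=75 to AMC III: 23·75/(10 + 0.13·75) → 1725 ÷ (79/4) = 6900/79 ≈ 87.342
S = 1000/(6900/79) − 10 = 100/69 in ≈ 1.449 in
Ia = 0.2S: 0.2·1.449 = 0.290 in (exactly 20/69)
P − Ia = 2.110 − 0.290 = 12559/6900 ≈ 1.820 in (> 0, runoff occurs)
Q = (12559/6900)²/((12559/6900) + 100/69) = (157728481/47610000)/(22559/6900) = 157728481/155657100 in ≈ 1.013 in

Q = 157728481/155657100 in ≈ 1.013 in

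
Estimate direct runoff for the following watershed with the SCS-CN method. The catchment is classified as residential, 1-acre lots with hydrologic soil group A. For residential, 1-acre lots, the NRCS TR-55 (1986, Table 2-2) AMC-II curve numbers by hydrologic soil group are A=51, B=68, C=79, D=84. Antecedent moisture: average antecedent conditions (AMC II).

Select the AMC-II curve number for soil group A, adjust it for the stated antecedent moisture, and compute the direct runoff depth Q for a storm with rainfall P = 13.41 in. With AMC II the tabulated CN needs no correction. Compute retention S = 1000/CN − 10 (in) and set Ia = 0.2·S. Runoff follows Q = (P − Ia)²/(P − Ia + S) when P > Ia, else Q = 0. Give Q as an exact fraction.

Q = 3432905281/548714100 in ≈ 6.256 in

NRCS table: residential, 1-acre lots, soil group A → CN(II) = 51
AMC II — tabulated CN = 51 applies directly.
Max retention: S = 1000/51 − 10 = 490/51 in (≈ 9.608 in)
Ia = 0.2·(490/51) = 98/51 in ≈ 1.922 in
Excess rainfall: 13.410 − 1.922 = 11.488 in; P > Ia so Q > 0
Q: (58591/5100)² ÷ (107591/5100) = 3432905281/548714100 in (≈ 6.256 in)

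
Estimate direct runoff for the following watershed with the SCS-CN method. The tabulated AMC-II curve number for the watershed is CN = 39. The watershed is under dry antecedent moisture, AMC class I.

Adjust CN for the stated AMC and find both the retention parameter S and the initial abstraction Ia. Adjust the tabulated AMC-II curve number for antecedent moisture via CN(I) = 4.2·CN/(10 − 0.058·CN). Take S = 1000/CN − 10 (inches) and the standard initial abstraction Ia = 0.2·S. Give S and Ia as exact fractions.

Adjust CN=39 to AMC I: 4.2·39/(10 − 0.058·39) → (819/5) ÷ (3869/500) = 81900/3869 ≈ 21.168
Max retention: S = 1000/(81900/3869) − 10 = 30500/819 in (≈ 37.241 in)
Ia = 0.2·(30500/819) = 6100/819 in ≈ 7.448 in

S = 30500/819 in ≈ 37.241 in; Ia = 6100/819 in ≈ 7.448 in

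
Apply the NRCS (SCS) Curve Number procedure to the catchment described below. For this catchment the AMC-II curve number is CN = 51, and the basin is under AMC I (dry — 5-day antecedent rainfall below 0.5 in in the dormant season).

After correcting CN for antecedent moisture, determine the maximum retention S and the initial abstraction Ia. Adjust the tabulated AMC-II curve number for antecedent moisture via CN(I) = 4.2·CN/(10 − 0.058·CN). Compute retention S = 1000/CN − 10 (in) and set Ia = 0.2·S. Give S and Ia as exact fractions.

S = 3500/153 in ≈ 22.876 in; Ia = 700/153 in ≈ 4.575 in

Adjust CN=51 to AMC I: 4.2·51/(10 − 0.058·51) → (1071/5) ÷ (3521/500) = 15300/503 ≈ 30.417
Retention S: 1000/CN − 10 with CN=30.417 → S = 3500/153 ≈ 22.876 in
Ia = 0.2·(3500/153) = 700/153 in ≈ 4.575 in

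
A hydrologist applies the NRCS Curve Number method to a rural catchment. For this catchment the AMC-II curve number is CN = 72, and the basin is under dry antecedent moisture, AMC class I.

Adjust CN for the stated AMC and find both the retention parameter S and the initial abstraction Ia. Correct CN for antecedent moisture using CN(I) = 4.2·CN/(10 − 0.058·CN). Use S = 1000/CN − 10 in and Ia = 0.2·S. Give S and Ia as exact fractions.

Dry (AMC I): CN(I) = 4.2·72/(10 − 0.058·72) = (1512/5)/(728/125) = 675/13 ≈ 51.923
Max retention: S = 1000/(675/13) − 10 = 250/27 in (≈ 9.259 in)
Initial abstraction Ia = S/5 = (250/27)/5 = 50/27 ≈ 1.852 in

S = 250/27 in ≈ 9.259 in; Ia = 50/27 in ≈ 1.852 in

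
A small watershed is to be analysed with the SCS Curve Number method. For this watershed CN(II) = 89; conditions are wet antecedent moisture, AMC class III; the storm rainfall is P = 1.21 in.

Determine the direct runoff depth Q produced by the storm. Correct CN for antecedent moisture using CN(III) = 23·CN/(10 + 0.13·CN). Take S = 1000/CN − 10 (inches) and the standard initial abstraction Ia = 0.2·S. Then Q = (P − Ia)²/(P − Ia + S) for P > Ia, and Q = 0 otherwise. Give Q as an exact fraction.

Adjust CN=89 to AMC III: 23·89/(10 + 0.13·89) → 2047 ÷ (2157/100) = 204700/2157 ≈ 94.900
S = 1000/(204700/2157) − 10 = 1100/2047 in ≈ 0.537 in
Ia = 0.2S: 0.2·0.537 = 0.107 in (exactly 220/2047)
Since P=1.210 > Ia=0.107: effective rainfall P−Ia = 225687/204700 in
Q: (225687/204700)² ÷ (335687/204700) = 4630420179/6246829900 in (≈ 0.741 in)

Q = 4630420179/6246829900 in ≈ 0.741 in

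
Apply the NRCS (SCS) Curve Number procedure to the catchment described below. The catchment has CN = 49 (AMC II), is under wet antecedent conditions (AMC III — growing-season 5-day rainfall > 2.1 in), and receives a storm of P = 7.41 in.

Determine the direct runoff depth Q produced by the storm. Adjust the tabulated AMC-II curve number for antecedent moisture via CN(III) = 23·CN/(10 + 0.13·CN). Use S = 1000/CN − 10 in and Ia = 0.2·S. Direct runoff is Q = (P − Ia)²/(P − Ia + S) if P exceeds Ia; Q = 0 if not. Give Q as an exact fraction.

Q = 59716208161/15566462100 in ≈ 3.836 in

CN(III) from CN(II)=49: (23·49)/(10 + 0.13·49) = 112700/1637 ≈ 68.845
S = 1000/(112700/1637) − 10 = 5100/1127 in ≈ 4.525 in
Ia = 0.2S: 0.2·4.525 = 0.905 in (exactly 1020/1127)
Since P=7.410 > Ia=0.905: effective rainfall P−Ia = 733107/112700 in
Q: (733107/112700)² ÷ (1243107/112700) = 59716208161/15566462100 in (≈ 3.836 in)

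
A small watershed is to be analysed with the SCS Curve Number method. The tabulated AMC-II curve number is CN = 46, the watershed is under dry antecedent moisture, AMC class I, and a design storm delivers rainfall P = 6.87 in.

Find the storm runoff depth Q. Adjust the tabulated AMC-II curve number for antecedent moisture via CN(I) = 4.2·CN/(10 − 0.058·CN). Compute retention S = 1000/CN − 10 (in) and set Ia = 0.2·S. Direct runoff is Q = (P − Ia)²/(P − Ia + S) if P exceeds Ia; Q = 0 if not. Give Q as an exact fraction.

Q = 141549483/2525590900 in ≈ 0.056 in

CN(I) from CN(II)=46: (4.2·46)/(10 − 0.058·46) = 16100/611 ≈ 26.350
S = 1000/(16100/611) − 10 = 4500/161 in ≈ 27.950 in
Ia = 0.2S: 0.2·27.950 = 5.590 in (exactly 900/161)
Since P=6.870 > Ia=5.590: effective rainfall P−Ia = 20607/16100 in
Runoff Q = (P−Ia)²/(P−Ia+S) = (1.280)²/(1.280+27.950) = 141549483/2525590900 ≈ 0.056 in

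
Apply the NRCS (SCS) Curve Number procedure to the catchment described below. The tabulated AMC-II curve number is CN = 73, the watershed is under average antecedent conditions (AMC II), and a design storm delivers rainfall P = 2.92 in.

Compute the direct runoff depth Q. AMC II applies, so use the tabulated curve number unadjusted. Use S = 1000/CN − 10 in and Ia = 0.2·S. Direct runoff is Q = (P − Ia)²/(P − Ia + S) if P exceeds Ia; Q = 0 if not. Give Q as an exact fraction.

Q = 15832441/19580425 in ≈ 0.809 in

AMC II — tabulated CN = 73 applies directly.
Max retention: S = 1000/73 − 10 = 270/73 in (≈ 3.699 in)
Ia = 0.2·(270/73) = 54/73 in ≈ 0.740 in
P − Ia = 2.920 − 0.740 = 3979/1825 ≈ 2.180 in (> 0, runoff occurs)
Runoff Q = (P−Ia)²/(P−Ia+S) = (2.180)²/(2.180+3.699) = 15832441/19580425 ≈ 0.809 in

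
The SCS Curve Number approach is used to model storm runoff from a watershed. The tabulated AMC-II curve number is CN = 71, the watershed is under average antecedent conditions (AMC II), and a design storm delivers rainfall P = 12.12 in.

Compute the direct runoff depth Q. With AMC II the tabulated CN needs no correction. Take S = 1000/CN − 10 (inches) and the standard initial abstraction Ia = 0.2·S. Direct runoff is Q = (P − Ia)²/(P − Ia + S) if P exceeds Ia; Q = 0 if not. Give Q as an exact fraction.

AMC II — tabulated CN = 71 applies directly.
S = 1000/71 − 10 = 290/71 in ≈ 4.085 in
Initial abstraction Ia = S/5 = (290/71)/5 = 58/71 ≈ 0.817 in
P − Ia = 12.120 − 0.817 = 20063/1775 ≈ 11.303 in (> 0, runoff occurs)
Q: (20063/1775)² ÷ (27313/1775) = 402523969/48480575 in (≈ 8.303 in)

Q = 402523969/48480575 in ≈ 8.303 in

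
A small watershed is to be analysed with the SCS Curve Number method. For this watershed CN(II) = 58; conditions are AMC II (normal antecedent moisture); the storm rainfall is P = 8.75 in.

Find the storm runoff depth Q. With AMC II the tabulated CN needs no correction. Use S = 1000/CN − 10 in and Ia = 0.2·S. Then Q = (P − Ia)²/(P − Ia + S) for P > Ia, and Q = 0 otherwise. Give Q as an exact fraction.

CN(II) = 58; AMC II needs no correction.
Max retention: S = 1000/58 − 10 = 210/29 in (≈ 7.241 in)
Initial abstraction Ia = S/5 = (210/29)/5 = 42/29 ≈ 1.448 in
Excess rainfall: 8.750 − 1.448 = 7.302 in; P > Ia so Q > 0
Runoff Q = (P−Ia)²/(P−Ia+S) = (7.302)²/(7.302+7.241) = 102487/27956 ≈ 3.666 in

Q = 102487/27956 in ≈ 3.666 in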